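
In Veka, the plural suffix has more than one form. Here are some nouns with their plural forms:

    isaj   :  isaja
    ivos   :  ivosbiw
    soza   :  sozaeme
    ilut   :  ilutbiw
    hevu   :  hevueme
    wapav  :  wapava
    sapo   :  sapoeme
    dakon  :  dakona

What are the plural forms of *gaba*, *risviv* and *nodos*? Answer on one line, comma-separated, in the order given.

gabaeme, risviva, nodosbiw

The alternation tracks the final sound of the stem — -biw when the stem ends in a voiceless consonant (*ivos*, *ilut*); -a when the stem ends in a voiced consonant (*isaj*, *wapav*, *dakon*); -eme when the stem ends in a vowel (*soza*, *hevu*, *sapo*).
*gaba* — final sound /a/ (a vowel) → -eme → *gabaeme*.
Since the final sound of *risviv* is /v/ (a voiced consonant), it takes -a, giving *risviva*.
The final sound of *nodos* is /s/, which is a voiceless consonant, so the suffix is -biw, giving *nodosbiw*.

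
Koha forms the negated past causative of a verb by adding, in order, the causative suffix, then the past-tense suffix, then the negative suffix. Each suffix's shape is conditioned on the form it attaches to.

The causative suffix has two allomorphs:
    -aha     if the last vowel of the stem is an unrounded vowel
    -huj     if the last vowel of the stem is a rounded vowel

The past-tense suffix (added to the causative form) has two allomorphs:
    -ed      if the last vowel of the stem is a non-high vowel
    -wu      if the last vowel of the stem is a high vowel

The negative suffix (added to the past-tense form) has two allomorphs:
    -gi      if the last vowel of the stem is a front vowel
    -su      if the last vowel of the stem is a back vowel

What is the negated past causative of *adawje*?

adawjeahaedgi

Since the last vowel of *adawje* is /e/ (an unrounded vowel), it takes -aha, giving *adawjeaha*.
The causative form *adawjeaha* — last vowel /a/ (a non-high vowel) → -ed → *adawjeahaed*.
The past-tense form *adawjeahaed* — last vowel /e/ (a front vowel) → -gi → *adawjeahaedgi*.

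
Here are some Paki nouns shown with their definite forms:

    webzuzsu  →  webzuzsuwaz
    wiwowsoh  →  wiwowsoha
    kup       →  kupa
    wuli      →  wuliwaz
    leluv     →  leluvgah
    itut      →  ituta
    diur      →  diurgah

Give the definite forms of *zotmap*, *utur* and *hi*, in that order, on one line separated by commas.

The alternation tracks the final sound of the stem — -a when the stem ends in a voiceless consonant (*wiwowsoh*, *kup*, *itut*); -gah when the stem ends in a voiced consonant (*leluv*, *diur*); -waz when the stem ends in a vowel (*webzuzsu*, *wuli*).
The final sound of *zotmap* is /p/, which is a voiceless consonant, so the suffix is -a, giving *zotmapa*.
*utur*: final sound = /r/, a voiced consonant → -gah → *uturgah*.
*hi*: final sound = /i/, a vowel → -waz → *hiwaz*.

zotmapa, uturgah, hiwaz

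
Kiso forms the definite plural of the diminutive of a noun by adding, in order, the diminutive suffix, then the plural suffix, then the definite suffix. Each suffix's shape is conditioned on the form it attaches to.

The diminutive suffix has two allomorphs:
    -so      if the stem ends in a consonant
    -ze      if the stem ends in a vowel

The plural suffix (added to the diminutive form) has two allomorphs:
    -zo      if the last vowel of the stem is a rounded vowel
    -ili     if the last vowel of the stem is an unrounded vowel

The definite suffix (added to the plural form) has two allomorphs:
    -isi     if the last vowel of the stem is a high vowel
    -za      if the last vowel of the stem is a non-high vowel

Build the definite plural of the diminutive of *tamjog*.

Since the final sound of *tamjog* is /g/ (a consonant), it takes -so, giving *tamjogso*.
Since the last vowel of the diminutive form *tamjogso* is /o/ (a rounded vowel), it takes -zo, giving *tamjogsozo*.
The plural form *tamjogsozo*: last vowel = /o/, a non-high vowel → -za → *tamjogsozoza*.

tamjogsozoza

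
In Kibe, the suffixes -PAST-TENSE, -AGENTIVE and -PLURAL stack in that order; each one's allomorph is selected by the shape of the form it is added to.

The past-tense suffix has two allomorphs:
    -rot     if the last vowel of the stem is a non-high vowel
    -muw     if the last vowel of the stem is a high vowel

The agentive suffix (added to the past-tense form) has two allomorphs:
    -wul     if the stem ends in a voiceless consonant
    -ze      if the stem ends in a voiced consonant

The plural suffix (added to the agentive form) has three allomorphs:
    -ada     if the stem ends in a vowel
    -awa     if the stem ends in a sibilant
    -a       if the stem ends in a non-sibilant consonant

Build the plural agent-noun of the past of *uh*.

The last vowel of *uh* is /u/, which is a high vowel, so the past-tense suffix is -muw, giving *uhmuw*.
Since the final consonant of the past-tense form *uhmuw* is /w/ (voiced), it takes -ze, giving *uhmuwze*.
The agentive form *uhmuwze* — final sound /e/ (a vowel) → -ada → *uhmuwzeada*.

uhmuwzeada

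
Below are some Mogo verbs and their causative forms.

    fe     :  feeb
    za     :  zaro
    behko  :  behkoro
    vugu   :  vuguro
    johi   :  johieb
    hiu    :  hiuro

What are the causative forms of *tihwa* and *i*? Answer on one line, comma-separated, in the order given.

tihwaro, ieb

The suffix is conditioned by the last vowel: -eb when the last vowel of the stem is a front vowel (*fe*, *johi*); -ro when the last vowel of the stem is a back vowel (*za*, *behko*, *vugu*, *hiu*).
*tihwa*: last vowel = /a/, a back vowel → -ro → *tihwaro*.
*i* — last vowel /i/ (a front vowel) → -eb → *ieb*.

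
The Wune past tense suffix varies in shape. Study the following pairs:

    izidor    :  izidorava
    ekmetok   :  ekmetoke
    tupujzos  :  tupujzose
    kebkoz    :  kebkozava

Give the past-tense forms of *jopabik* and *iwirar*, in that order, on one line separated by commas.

jopabike, iwirarava

Looking at the final consonant of each stem: -e when the stem ends in a voiceless consonant (*ekmetok*, *tupujzos*); -ava when the stem ends in a voiced consonant (*izidor*, *kebkoz*).
*jopabik* — final consonant /k/ (voiceless) → -e → *jopabike*.
The final consonant of *iwirar* is /r/, which is voiced, so the suffix is -ava, giving *iwirarava*.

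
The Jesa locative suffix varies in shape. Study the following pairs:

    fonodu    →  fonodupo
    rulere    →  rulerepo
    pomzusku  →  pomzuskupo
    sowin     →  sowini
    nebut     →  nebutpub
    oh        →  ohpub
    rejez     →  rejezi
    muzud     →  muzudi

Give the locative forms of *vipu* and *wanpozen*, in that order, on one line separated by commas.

vipupo, wanpozeni

The suffix is conditioned by the final sound: -pub when the stem ends in a voiceless consonant (*nebut*, *oh*); -i when the stem ends in a voiced consonant (*sowin*, *rejez*, *muzud*); -po when the stem ends in a vowel (*fonodu*, *rulere*, *pomzusku*).
*vipu*: final sound = /u/, a vowel → -po → *vipupo*.
Since the final sound of *wanpozen* is /n/ (a voiced consonant), it takes -i, giving *wanpozeni*.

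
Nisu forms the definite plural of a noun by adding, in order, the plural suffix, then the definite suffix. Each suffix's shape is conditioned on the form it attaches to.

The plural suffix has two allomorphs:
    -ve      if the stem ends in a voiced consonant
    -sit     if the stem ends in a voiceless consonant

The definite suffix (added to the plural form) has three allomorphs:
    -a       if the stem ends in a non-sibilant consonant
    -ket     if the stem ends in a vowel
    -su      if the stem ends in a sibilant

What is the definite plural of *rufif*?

rufifsita

Since the final consonant of *rufif* is /f/ (voiceless), it takes -sit, giving *rufifsit*.
Since the final sound of the plural form *rufifsit* is /t/ (a non-sibilant consonant), it takes -a, giving *rufifsita*.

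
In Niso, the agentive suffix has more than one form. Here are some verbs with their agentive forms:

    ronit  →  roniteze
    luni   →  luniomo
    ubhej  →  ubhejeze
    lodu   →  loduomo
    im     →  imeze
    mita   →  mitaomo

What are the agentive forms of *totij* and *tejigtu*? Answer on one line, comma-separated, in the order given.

Looking at the final sound of each stem: -eze when the stem ends in a consonant (*ronit*, *ubhej*, *im*); -omo when the stem ends in a vowel (*luni*, *lodu*, *mita*).
*totij*: final sound = /j/, a consonant → -eze → *totijeze*.
The final sound of *tejigtu* is /u/, which is a vowel, so the suffix is -omo, giving *tejigtuomo*.

totijeze, tejigtuomo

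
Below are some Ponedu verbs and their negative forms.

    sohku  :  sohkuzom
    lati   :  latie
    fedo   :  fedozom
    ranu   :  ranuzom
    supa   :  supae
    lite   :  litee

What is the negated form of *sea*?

The pattern is rounding harmony: -zom when the last vowel of the stem is a rounded vowel (*sohku*, *fedo*, *ranu*); -e when the last vowel of the stem is an unrounded vowel (*lati*, *supa*, *lite*).
The last vowel of *sea* is /a/, which is an unrounded vowel, so the suffix is -e, giving *seae*.

seae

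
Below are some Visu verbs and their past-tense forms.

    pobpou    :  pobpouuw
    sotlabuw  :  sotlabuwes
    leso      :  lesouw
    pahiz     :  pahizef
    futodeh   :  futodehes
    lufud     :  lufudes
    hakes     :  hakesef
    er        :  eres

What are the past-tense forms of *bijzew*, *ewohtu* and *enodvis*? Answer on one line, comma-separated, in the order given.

The alternation tracks the final sound of the stem — -ef when the stem ends in a sibilant (*pahiz*, *hakes*); -es when the stem ends in a non-sibilant consonant (*sotlabuw*, *futodeh*, *lufud*, *er*); -uw when the stem ends in a vowel (*pobpou*, *leso*).
The final sound of *bijzew* is /w/, which is a non-sibilant consonant, so the suffix is -es, giving *bijzewes*.
*ewohtu* — final sound /u/ (a vowel) → -uw → *ewohtuuw*.
The final sound of *enodvis* is /s/, which is a sibilant, so the suffix is -ef, giving *enodvisef*.

bijzewes, ewohtuuw, enodvisef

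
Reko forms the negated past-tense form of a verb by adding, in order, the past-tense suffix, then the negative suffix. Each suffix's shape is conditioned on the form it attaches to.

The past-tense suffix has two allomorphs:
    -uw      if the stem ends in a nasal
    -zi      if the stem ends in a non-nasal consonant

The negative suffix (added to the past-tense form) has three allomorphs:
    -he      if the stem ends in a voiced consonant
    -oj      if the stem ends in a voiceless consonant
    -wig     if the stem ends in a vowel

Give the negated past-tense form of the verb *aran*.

aranuwhe

The final consonant of *aran* is /n/, which is a nasal, so the past-tense suffix is -uw, giving *aranuw*.
The past-tense form *aranuw*: final sound = /w/, a voiced consonant → -he → *aranuwhe*.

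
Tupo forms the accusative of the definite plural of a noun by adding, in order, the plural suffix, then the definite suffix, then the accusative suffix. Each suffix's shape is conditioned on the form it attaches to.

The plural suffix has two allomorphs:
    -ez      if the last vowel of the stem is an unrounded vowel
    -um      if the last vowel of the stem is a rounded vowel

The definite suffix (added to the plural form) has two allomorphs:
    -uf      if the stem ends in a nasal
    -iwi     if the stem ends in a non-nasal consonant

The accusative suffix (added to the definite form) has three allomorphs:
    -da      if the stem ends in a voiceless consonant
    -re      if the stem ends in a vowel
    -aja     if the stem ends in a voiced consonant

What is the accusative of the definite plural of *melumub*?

melumubumufda

The last vowel of *melumub* is /u/, which is a rounded vowel, so the plural suffix is -um, giving *melumubum*.
The plural form *melumubum*: final consonant = /m/, a nasal → -uf → *melumubumuf*.
The definite form *melumubumuf*: final sound = /f/, a voiceless consonant → -da → *melumubumufda*.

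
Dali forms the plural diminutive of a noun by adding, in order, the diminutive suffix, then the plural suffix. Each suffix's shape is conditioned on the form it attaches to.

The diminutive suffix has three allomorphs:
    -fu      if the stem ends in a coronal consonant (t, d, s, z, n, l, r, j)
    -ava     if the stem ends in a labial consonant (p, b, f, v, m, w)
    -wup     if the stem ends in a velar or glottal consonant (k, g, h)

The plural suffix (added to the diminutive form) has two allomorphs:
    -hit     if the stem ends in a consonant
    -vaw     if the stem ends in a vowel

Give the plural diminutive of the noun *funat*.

The final consonant of *funat* is /t/, which is coronal, so the diminutive suffix is -fu, giving *funatfu*.
Since the final sound of the diminutive form *funatfu* is /u/ (a vowel), it takes -vaw, giving *funatfuvaw*.

funatfuvaw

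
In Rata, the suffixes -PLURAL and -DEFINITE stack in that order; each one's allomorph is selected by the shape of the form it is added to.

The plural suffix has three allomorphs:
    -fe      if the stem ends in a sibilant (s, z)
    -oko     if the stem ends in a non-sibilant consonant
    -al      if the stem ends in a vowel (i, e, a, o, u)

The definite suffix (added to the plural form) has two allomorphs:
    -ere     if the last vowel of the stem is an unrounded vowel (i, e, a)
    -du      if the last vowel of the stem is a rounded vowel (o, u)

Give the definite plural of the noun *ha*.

*ha*: final sound = /a/, a vowel → -al → *haal*.
The plural form *haal* — last vowel /a/ (an unrounded vowel) → -ere → *haalere*.

haalere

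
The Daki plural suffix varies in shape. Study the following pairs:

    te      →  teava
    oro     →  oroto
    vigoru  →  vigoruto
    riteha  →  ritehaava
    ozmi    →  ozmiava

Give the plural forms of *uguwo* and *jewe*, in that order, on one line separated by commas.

uguwoto, jeweava

The pattern is rounding harmony: -to when the last vowel of the stem is a rounded vowel (*oro*, *vigoru*); -ava when the last vowel of the stem is an unrounded vowel (*te*, *riteha*, *ozmi*).
*uguwo* — last vowel /o/ (a rounded vowel) → -to → *uguwoto*.
*jewe*: last vowel = /e/, an unrounded vowel → -ava → *jeweava*.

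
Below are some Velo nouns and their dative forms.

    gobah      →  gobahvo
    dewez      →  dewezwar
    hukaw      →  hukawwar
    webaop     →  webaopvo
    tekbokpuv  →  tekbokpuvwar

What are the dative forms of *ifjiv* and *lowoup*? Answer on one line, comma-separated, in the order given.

ifjivwar, lowoupvo

The pattern is voicing of the final consonant: -vo when the stem ends in a voiceless consonant (*gobah*, *webaop*); -war when the stem ends in a voiced consonant (*dewez*, *hukaw*, *tekbokpuv*).
*ifjiv*: final consonant = /v/, voiced → -war → *ifjivwar*.
*lowoup* — final consonant /p/ (voiceless) → -vo → *lowoupvo*.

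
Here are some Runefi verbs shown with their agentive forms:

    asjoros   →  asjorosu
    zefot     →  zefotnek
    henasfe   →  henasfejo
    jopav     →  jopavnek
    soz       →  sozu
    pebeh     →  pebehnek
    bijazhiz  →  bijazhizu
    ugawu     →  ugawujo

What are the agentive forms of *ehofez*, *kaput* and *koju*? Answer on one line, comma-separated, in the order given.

The alternation tracks the final sound of the stem — -u when the stem ends in a sibilant (*asjoros*, *soz*, *bijazhiz*); -nek when the stem ends in a non-sibilant consonant (*zefot*, *jopav*, *pebeh*); -jo when the stem ends in a vowel (*henasfe*, *ugawu*).
*ehofez*: final sound = /z/, a sibilant → -u → *ehofezu*.
*kaput* — final sound /t/ (a non-sibilant consonant) → -nek → *kaputnek*.
*koju* — final sound /u/ (a vowel) → -jo → *kojujo*.

ehofezu, kaputnek, kojujo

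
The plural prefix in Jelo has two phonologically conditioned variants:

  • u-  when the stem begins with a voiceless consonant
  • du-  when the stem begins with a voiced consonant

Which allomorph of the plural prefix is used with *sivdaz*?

u-

Since the first consonant of *sivdaz* is /s/ (voiceless), it takes u-.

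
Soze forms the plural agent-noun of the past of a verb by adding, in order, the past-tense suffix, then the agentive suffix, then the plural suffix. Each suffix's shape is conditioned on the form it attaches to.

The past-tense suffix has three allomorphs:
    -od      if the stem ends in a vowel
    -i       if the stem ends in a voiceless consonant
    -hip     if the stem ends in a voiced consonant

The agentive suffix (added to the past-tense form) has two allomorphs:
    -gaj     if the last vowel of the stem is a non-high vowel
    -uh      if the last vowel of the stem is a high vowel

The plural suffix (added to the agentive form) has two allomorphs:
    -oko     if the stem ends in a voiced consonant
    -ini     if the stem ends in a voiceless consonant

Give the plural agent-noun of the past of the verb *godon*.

godonhipuhini

The final sound of *godon* is /n/, which is a voiced consonant, so the past-tense suffix is -hip, giving *godonhip*.
The past-tense form *godonhip*: last vowel = /i/, a high vowel → -uh → *godonhipuh*.
The final consonant of the agentive form *godonhipuh* is /h/, which is voiceless, so the plural suffix is -ini, giving *godonhipuhini*.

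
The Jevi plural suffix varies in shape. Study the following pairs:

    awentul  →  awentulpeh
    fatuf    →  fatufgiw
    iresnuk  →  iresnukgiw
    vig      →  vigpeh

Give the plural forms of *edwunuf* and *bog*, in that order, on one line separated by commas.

The pattern is voicing of the final consonant: -giw when the stem ends in a voiceless consonant (*fatuf*, *iresnuk*); -peh when the stem ends in a voiced consonant (*awentul*, *vig*).
*edwunuf* — final consonant /f/ (voiceless) → -giw → *edwunufgiw*.
The final consonant of *bog* is /g/, which is voiced, so the suffix is -peh, giving *bogpeh*.

edwunufgiw, bogpeh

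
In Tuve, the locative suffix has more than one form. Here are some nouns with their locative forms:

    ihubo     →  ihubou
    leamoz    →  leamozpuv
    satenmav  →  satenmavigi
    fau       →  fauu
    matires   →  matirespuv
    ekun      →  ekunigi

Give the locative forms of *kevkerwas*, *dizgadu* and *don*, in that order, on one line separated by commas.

The pattern is sibilance of the final sound: -puv when the stem ends in a sibilant (*leamoz*, *matires*); -igi when the stem ends in a non-sibilant consonant (*satenmav*, *ekun*); -u when the stem ends in a vowel (*ihubo*, *fau*).
*kevkerwas* — final sound /s/ (a sibilant) → -puv → *kevkerwaspuv*.
The final sound of *dizgadu* is /u/, which is a vowel, so the suffix is -u, giving *dizgaduu*.
The final sound of *don* is /n/, which is a non-sibilant consonant, so the suffix is -igi, giving *donigi*.

kevkerwaspuv, dizgaduu, donigi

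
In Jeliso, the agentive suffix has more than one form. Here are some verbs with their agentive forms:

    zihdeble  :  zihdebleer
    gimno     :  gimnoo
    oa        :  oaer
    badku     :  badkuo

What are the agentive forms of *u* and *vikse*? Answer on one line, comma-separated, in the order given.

The pattern is rounding harmony: -o when the last vowel of the stem is a rounded vowel (*gimno*, *badku*); -er when the last vowel of the stem is an unrounded vowel (*zihdeble*, *oa*).
The last vowel of *u* is /u/, which is a rounded vowel, so the suffix is -o, giving *uo*.
*vikse* — last vowel /e/ (an unrounded vowel) → -er → *vikseer*.

uo, vikseer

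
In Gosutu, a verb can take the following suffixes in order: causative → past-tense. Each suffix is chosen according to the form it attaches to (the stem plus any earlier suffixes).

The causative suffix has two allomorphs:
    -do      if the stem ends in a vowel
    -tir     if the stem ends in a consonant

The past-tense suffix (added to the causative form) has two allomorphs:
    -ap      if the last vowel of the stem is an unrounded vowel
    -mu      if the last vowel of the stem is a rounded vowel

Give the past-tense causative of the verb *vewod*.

vewodtirap

*vewod* — final sound /d/ (a consonant) → -tir → *vewodtir*.
Since the last vowel of the causative form *vewodtir* is /i/ (an unrounded vowel), it takes -ap, giving *vewodtirap*.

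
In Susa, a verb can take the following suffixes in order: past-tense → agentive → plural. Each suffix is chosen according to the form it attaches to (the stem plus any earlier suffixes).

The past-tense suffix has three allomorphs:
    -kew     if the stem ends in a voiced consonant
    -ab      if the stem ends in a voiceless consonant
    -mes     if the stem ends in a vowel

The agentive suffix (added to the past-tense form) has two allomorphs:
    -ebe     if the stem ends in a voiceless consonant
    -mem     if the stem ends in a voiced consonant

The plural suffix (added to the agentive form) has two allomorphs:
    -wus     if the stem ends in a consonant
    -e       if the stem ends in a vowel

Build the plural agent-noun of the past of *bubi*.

bubimesebee

*bubi* — final sound /i/ (a vowel) → -mes → *bubimes*.
The past-tense form *bubimes* — final consonant /s/ (voiceless) → -ebe → *bubimesebe*.
Since the final sound of the agentive form *bubimesebe* is /e/ (a vowel), it takes -e, giving *bubimesebee*.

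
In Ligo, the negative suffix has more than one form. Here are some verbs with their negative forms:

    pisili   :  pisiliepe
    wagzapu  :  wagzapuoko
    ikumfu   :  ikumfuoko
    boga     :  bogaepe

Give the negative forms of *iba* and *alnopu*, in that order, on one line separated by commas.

The pattern is rounding harmony: -oko when the last vowel of the stem is a rounded vowel (*wagzapu*, *ikumfu*); -epe when the last vowel of the stem is an unrounded vowel (*pisili*, *boga*).
Since the last vowel of *iba* is /a/ (an unrounded vowel), it takes -epe, giving *ibaepe*.
*alnopu*: last vowel = /u/, a rounded vowel → -oko → *alnopuoko*.

ibaepe, alnopuoko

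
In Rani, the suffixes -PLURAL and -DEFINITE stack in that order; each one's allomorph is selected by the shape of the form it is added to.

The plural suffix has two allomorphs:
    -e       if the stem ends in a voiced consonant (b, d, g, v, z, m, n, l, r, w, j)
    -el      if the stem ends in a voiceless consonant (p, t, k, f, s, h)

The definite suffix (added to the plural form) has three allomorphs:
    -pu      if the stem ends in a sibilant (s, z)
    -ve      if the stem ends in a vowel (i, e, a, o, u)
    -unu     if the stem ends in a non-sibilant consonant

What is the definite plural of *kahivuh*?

Since the final consonant of *kahivuh* is /h/ (voiceless), it takes -el, giving *kahivuhel*.
Since the final sound of the plural form *kahivuhel* is /l/ (a non-sibilant consonant), it takes -unu, giving *kahivuhelunu*.

kahivuhelunu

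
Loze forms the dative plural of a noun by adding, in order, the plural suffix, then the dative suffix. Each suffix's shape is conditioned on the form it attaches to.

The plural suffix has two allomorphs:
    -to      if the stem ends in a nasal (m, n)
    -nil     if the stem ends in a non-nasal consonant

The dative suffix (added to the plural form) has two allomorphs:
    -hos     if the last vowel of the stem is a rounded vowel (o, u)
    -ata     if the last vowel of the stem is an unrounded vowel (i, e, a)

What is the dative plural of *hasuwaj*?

*hasuwaj*: final consonant = /j/, non-nasal → -nil → *hasuwajnil*.
Since the last vowel of the plural form *hasuwajnil* is /i/ (an unrounded vowel), it takes -ata, giving *hasuwajnilata*.

hasuwajnilata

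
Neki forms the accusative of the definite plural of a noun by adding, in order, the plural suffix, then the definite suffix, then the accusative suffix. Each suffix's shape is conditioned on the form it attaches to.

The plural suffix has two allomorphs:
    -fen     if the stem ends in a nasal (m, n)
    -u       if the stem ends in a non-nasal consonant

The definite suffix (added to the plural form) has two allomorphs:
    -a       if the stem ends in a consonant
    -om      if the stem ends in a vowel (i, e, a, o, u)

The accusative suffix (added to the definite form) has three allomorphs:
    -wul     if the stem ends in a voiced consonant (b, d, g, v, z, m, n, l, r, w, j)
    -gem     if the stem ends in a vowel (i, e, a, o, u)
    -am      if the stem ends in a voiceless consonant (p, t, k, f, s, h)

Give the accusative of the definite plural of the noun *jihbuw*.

jihbuwuomwul

*jihbuw* — final consonant /w/ (non-nasal) → -u → *jihbuwu*.
The plural form *jihbuwu* — final sound /u/ (a vowel) → -om → *jihbuwuom*.
Since the final sound of the definite form *jihbuwuom* is /m/ (a voiced consonant), it takes -wul, giving *jihbuwuomwul*.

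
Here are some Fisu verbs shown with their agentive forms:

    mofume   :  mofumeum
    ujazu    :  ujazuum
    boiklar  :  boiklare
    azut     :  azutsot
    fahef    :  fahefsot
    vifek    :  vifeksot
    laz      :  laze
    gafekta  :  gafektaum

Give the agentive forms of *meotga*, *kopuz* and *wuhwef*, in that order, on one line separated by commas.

The pattern is voicing of the final sound: -sot when the stem ends in a voiceless consonant (*azut*, *fahef*, *vifek*); -e when the stem ends in a voiced consonant (*boiklar*, *laz*); -um when the stem ends in a vowel (*mofume*, *ujazu*, *gafekta*).
Since the final sound of *meotga* is /a/ (a vowel), it takes -um, giving *meotgaum*.
The final sound of *kopuz* is /z/, which is a voiced consonant, so the suffix is -e, giving *kopuze*.
Since the final sound of *wuhwef* is /f/ (a voiceless consonant), it takes -sot, giving *wuhwefsot*.

meotgaum, kopuze, wuhwefsot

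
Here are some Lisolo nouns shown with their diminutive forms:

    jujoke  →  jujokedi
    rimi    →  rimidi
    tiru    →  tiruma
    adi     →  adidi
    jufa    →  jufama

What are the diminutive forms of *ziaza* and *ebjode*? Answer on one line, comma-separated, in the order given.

The pattern is front/back vowel harmony: -di when the last vowel of the stem is a front vowel (*jujoke*, *rimi*, *adi*); -ma when the last vowel of the stem is a back vowel (*tiru*, *jufa*).
The last vowel of *ziaza* is /a/, which is a back vowel, so the suffix is -ma, giving *ziazama*.
*ebjode* — last vowel /e/ (a front vowel) → -di → *ebjodedi*.

ziazama, ebjodedi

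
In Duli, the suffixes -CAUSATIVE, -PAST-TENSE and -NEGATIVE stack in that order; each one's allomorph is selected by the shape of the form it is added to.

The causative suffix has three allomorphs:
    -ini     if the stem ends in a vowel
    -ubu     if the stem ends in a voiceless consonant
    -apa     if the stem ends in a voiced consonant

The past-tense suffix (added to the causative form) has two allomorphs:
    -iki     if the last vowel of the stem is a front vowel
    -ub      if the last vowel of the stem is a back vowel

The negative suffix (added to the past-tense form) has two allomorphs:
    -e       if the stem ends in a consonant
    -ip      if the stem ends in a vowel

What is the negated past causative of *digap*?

*digap*: final sound = /p/, a voiceless consonant → -ubu → *digapubu*.
The causative form *digapubu*: last vowel = /u/, a back vowel → -ub → *digapubuub*.
The past-tense form *digapubuub* — final sound /b/ (a consonant) → -e → *digapubuube*.

digapubuube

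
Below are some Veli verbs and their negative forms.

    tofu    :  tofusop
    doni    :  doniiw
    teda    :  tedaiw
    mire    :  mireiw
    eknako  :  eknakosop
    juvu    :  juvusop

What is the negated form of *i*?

The pattern is rounding harmony: -sop when the last vowel of the stem is a rounded vowel (*tofu*, *eknako*, *juvu*); -iw when the last vowel of the stem is an unrounded vowel (*doni*, *teda*, *mire*).
Since the last vowel of *i* is /i/ (an unrounded vowel), it takes -iw, giving *iiw*.

iiw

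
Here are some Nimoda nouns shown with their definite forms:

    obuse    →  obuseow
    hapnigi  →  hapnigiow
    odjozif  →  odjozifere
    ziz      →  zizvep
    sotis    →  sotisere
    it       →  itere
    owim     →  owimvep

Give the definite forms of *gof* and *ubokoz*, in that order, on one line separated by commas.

gofere, ubokozvep

The suffix is conditioned by the final sound: -ere when the stem ends in a voiceless consonant (*odjozif*, *sotis*, *it*); -vep when the stem ends in a voiced consonant (*ziz*, *owim*); -ow when the stem ends in a vowel (*obuse*, *hapnigi*).
The final sound of *gof* is /f/, which is a voiceless consonant, so the suffix is -ere, giving *gofere*.
The final sound of *ubokoz* is /z/, which is a voiced consonant, so the suffix is -vep, giving *ubokozvep*.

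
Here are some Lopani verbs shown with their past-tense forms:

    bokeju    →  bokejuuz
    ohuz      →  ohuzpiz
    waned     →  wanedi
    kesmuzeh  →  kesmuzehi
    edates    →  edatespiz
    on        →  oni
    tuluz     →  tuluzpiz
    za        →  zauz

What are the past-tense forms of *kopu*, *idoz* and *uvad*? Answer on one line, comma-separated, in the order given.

kopuuz, idozpiz, uvadi

Looking at the final sound of each stem: -piz when the stem ends in a sibilant (*ohuz*, *edates*, *tuluz*); -i when the stem ends in a non-sibilant consonant (*waned*, *kesmuzeh*, *on*); -uz when the stem ends in a vowel (*bokeju*, *za*).
*kopu* — final sound /u/ (a vowel) → -uz → *kopuuz*.
Since the final sound of *idoz* is /z/ (a sibilant), it takes -piz, giving *idozpiz*.
*uvad* — final sound /d/ (a non-sibilant consonant) → -i → *uvadi*.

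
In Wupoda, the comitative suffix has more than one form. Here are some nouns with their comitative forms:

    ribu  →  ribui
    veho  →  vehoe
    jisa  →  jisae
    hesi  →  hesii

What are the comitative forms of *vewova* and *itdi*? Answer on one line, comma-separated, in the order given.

Looking at the last vowel of each stem: -i when the last vowel of the stem is a high vowel (*ribu*, *hesi*); -e when the last vowel of the stem is a non-high vowel (*veho*, *jisa*).
The last vowel of *vewova* is /a/, which is a non-high vowel, so the suffix is -e, giving *vewovae*.
Since the last vowel of *itdi* is /i/ (a high vowel), it takes -i, giving *itdii*.

vewovae, itdii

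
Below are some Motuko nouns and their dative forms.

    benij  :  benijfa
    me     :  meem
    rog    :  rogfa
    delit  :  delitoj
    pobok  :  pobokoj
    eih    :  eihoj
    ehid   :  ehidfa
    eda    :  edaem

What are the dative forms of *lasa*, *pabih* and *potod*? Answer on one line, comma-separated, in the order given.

lasaem, pabihoj, potodfa

The suffix is conditioned by the final sound: -oj when the stem ends in a voiceless consonant (*delit*, *pobok*, *eih*); -fa when the stem ends in a voiced consonant (*benij*, *rog*, *ehid*); -em when the stem ends in a vowel (*me*, *eda*).
*lasa* — final sound /a/ (a vowel) → -em → *lasaem*.
The final sound of *pabih* is /h/, which is a voiceless consonant, so the suffix is -oj, giving *pabihoj*.
Since the final sound of *potod* is /d/ (a voiced consonant), it takes -fa, giving *potodfa*.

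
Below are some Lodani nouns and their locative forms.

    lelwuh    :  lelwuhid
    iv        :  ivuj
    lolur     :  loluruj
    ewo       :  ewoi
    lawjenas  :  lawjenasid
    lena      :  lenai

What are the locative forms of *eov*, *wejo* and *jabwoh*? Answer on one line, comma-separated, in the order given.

Looking at the final sound of each stem: -id when the stem ends in a voiceless consonant (*lelwuh*, *lawjenas*); -uj when the stem ends in a voiced consonant (*iv*, *lolur*); -i when the stem ends in a vowel (*ewo*, *lena*).
The final sound of *eov* is /v/, which is a voiced consonant, so the suffix is -uj, giving *eovuj*.
*wejo*: final sound = /o/, a vowel → -i → *wejoi*.
*jabwoh* — final sound /h/ (a voiceless consonant) → -id → *jabwohid*.

eovuj, wejoi, jabwohid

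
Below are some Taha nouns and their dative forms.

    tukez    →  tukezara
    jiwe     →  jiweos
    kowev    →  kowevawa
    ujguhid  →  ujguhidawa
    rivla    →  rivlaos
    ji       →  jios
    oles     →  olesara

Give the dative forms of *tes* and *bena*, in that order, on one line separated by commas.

Looking at the final sound of each stem: -ara when the stem ends in a sibilant (*tukez*, *oles*); -awa when the stem ends in a non-sibilant consonant (*kowev*, *ujguhid*); -os when the stem ends in a vowel (*jiwe*, *rivla*, *ji*).
*tes*: final sound = /s/, a sibilant → -ara → *tesara*.
The final sound of *bena* is /a/, which is a vowel, so the suffix is -os, giving *benaos*.

tesara, benaos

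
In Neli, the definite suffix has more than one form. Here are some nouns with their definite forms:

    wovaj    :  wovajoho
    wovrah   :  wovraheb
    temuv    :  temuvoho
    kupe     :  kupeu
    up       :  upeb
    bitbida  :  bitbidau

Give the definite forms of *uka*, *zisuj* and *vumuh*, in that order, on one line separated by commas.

ukau, zisujoho, vumuheb

Looking at the final sound of each stem: -eb when the stem ends in a voiceless consonant (*wovrah*, *up*); -oho when the stem ends in a voiced consonant (*wovaj*, *temuv*); -u when the stem ends in a vowel (*kupe*, *bitbida*).
Since the final sound of *uka* is /a/ (a vowel), it takes -u, giving *ukau*.
The final sound of *zisuj* is /j/, which is a voiced consonant, so the suffix is -oho, giving *zisujoho*.
*vumuh*: final sound = /h/, a voiceless consonant → -eb → *vumuheb*.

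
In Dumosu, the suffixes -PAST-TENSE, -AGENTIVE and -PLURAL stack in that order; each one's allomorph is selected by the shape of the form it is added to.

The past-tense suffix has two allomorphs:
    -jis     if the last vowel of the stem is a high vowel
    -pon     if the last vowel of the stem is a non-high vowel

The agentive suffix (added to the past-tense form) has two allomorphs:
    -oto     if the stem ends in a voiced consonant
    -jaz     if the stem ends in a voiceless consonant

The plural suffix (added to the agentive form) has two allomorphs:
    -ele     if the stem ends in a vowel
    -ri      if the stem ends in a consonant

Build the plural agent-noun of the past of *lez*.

lezponotoele

Since the last vowel of *lez* is /e/ (a non-high vowel), it takes -pon, giving *lezpon*.
Since the final consonant of the past-tense form *lezpon* is /n/ (voiced), it takes -oto, giving *lezponoto*.
Since the final sound of the agentive form *lezponoto* is /o/ (a vowel), it takes -ele, giving *lezponotoele*.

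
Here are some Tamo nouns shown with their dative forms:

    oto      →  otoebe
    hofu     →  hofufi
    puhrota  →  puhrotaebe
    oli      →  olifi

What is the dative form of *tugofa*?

The suffix is conditioned by the last vowel: -fi when the last vowel of the stem is a high vowel (*hofu*, *oli*); -ebe when the last vowel of the stem is a non-high vowel (*oto*, *puhrota*).
*tugofa* — last vowel /a/ (a non-high vowel) → -ebe → *tugofaebe*.

tugofaebe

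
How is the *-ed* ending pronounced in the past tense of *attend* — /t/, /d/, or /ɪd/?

/ɪd/

The stem *attend* ends in /t/ or /d/.
The -ed suffix is realized as /ɪd/ after /t, d/; as /t/ after other voiceless consonants; and as /d/ after other voiced sounds.
So -ed on *attend* is pronounced /ɪd/.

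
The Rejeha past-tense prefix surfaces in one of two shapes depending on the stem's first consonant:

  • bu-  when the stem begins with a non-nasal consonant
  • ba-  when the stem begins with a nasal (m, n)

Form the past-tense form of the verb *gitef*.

bugitef

*gitef*: first consonant = /g/, non-nasal → bu- → *bugitef*.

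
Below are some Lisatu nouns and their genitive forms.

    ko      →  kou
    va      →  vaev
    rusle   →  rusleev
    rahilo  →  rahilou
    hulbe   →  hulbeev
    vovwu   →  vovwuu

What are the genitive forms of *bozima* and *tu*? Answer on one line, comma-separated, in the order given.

bozimaev, tuu

The pattern is rounding harmony: -u when the last vowel of the stem is a rounded vowel (*ko*, *rahilo*, *vovwu*); -ev when the last vowel of the stem is an unrounded vowel (*va*, *rusle*, *hulbe*).
*bozima* — last vowel /a/ (an unrounded vowel) → -ev → *bozimaev*.
Since the last vowel of *tu* is /u/ (a rounded vowel), it takes -u, giving *tuu*.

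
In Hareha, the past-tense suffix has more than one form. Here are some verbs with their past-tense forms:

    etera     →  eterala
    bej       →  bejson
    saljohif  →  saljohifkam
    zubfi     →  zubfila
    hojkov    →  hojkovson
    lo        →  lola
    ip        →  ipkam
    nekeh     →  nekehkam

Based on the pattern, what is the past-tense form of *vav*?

vavson

The suffix is conditioned by the final sound: -kam when the stem ends in a voiceless consonant (*saljohif*, *ip*, *nekeh*); -son when the stem ends in a voiced consonant (*bej*, *hojkov*); -la when the stem ends in a vowel (*etera*, *zubfi*, *lo*).
The final sound of *vav* is /v/, which is a voiced consonant, so the suffix is -son, giving *vavson*.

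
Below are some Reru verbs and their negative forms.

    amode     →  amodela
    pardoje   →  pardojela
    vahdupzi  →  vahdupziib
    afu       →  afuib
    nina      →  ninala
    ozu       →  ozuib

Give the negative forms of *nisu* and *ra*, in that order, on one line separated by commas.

nisuib, rala

The suffix is conditioned by the last vowel: -ib when the last vowel of the stem is a high vowel (*vahdupzi*, *afu*, *ozu*); -la when the last vowel of the stem is a non-high vowel (*amode*, *pardoje*, *nina*).
*nisu* — last vowel /u/ (a high vowel) → -ib → *nisuib*.
*ra* — last vowel /a/ (a non-high vowel) → -la → *rala*.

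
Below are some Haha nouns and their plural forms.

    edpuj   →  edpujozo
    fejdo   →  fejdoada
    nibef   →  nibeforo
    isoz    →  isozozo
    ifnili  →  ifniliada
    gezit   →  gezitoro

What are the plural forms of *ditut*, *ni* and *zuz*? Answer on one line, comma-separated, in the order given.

The pattern is voicing of the final sound: -oro when the stem ends in a voiceless consonant (*nibef*, *gezit*); -ozo when the stem ends in a voiced consonant (*edpuj*, *isoz*); -ada when the stem ends in a vowel (*fejdo*, *ifnili*).
Since the final sound of *ditut* is /t/ (a voiceless consonant), it takes -oro, giving *ditutoro*.
Since the final sound of *ni* is /i/ (a vowel), it takes -ada, giving *niada*.
The final sound of *zuz* is /z/, which is a voiced consonant, so the suffix is -ozo, giving *zuzozo*.

ditutoro, niada, zuzozo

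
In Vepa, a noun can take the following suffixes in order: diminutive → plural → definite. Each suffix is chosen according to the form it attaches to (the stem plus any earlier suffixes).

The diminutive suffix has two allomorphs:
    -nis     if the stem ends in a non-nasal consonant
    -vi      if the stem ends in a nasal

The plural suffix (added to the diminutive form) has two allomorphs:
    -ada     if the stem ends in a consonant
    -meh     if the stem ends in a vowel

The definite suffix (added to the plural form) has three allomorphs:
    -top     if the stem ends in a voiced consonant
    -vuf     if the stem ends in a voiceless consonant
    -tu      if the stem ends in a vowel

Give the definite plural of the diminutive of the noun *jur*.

Since the final consonant of *jur* is /r/ (non-nasal), it takes -nis, giving *jurnis*.
The diminutive form *jurnis*: final sound = /s/, a consonant → -ada → *jurnisada*.
Since the final sound of the plural form *jurnisada* is /a/ (a vowel), it takes -tu, giving *jurnisadatu*.

jurnisadatu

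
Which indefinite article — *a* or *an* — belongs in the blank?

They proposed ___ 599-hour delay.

The indefinite article is chosen by the initial *sound* of the following word, not its spelling.
The number *599* is spoken "five hundred …", beginning with /faɪv/ — a consonant sound.
So the article is *a*: They proposed a 599-hour delay.

a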